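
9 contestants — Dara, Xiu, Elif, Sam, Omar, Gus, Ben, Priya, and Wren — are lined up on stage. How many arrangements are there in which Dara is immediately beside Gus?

Place the 7 others and the Dara-Gus pair as 8 objects in a line; the pair has 2 internal arrangements.
That gives 2 × 8! = 2 × 40320 = 80640.

80640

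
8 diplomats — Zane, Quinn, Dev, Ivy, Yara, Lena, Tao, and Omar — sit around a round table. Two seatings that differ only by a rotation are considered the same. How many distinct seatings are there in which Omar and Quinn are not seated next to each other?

Without the restriction there are (7)! = 5040 seatings.
Seatings with Omar beside Quinn: treat them as a block with 2 internal orders, giving 2 × (6)! = 1440.
Subtracting, 5040 − 1440 = 3600.

3600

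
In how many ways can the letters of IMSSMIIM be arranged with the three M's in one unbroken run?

60

Treat the 3 copies of M as a single block. The multiset to arrange is then {MMM, I, I, I, S, S}, 6 items in all.
That gives (6)!/(3!·2!) = 60 arrangements.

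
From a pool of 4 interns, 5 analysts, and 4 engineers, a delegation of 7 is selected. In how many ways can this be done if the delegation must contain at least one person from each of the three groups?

Unrestricted: C(13,7) = 1716 ways to pick any 7 of the 13.
Selections missing a whole group: no interns → C(9,7) = 36; no analysts → C(8,7) = 8; no engineers → C(9,7) = 36.
Add back selections omitting two groups (i.e. drawn from a single group): C(4,7) + C(5,7) + C(4,7) = 0.
By inclusion–exclusion: 1716 − 80 + 0 = 1636.

1636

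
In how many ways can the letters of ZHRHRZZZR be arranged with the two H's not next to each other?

Total arrangements of ZHRHRZZZR: 9!/(4!·3!·2!) = 1260.
Arrangements with the H's together: treat HH as one letter, giving (8)!/(4!·3!) = 280.
Hence 1260 − 280 = 980.

980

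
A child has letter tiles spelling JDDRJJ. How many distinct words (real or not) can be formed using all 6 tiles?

Letter multiplicities in JDDRJJ: D×2, J×3, R×1.
The number of distinct arrangements is 6!/(3!·2!) = 720/12 = 60.

60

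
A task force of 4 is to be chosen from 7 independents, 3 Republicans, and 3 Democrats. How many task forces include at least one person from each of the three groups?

315

With no constraint there are C(13,4) = 715 possible selections.
Subtract selections that omit an entire group: no independents → C(6,4) = 15; no Republicans → C(10,4) = 210; no Democrats → C(10,4) = 210.
Add back selections omitting two groups (i.e. drawn from a single group): C(7,4) + C(3,4) + C(3,4) = 35.
By inclusion–exclusion: 715 − 435 + 35 = 315.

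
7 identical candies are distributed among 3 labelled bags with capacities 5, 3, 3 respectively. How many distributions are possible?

13

Ignoring the caps, the number of non-negative solutions to x_1+…+x_3 = 7 is C(9,2) = 36.
Subtract solutions that violate a single cap (substitute x_i' = x_i − (cap_i+1)): x_1 ≥ 6 gives C(3,2) = 3; x_2 ≥ 4 gives C(5,2) = 10; x_3 ≥ 4 gives C(5,2) = 10. Together 23.
No two caps can be exceeded simultaneously, so the pair terms are all 0.
By inclusion–exclusion the count is 36 − 23 + 0 = 13.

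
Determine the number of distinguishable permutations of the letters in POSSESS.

The 7 letters of POSSESS have repeats: S appearing 4 times.
Dividing 7! = 5040 by 4! = 24 for the repeated letters gives 210.

210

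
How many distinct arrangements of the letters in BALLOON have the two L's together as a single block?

360

Treat the 2 copies of L as a single block. The multiset to arrange is then {LL, A, B, N, O, O}, 6 items in all.
That gives (6)!/(2!) = 360 arrangements.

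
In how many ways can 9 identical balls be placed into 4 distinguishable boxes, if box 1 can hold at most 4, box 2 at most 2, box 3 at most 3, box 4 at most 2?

Without the upper bounds there are C(12,3) = 220 ways to split 9 among 4 boxes.
Subtract solutions that violate a single cap (substitute x_i' = x_i − (cap_i+1)): x_1 ≥ 5 gives C(7,3) = 35; x_2 ≥ 3 gives C(9,3) = 84; x_3 ≥ 4 gives C(8,3) = 56; x_4 ≥ 3 gives C(9,3) = 84. Together 259.
Add back pairs where two caps are both exceeded: 4 + 1 + 4 + 10 + 20 + 10 = 49.
By inclusion–exclusion the count is 220 − 259 + 49 = 10.

10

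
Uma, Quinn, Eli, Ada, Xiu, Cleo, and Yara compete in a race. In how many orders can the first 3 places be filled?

210

This is an ordered selection of 3 from 7: P(7,3).
That gives 7 × 6 × 5 = 210.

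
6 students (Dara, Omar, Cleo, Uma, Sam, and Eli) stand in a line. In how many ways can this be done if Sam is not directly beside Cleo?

There are 6! = 720 arrangements in all. If Sam and Cleo are adjacent, merging them into one block gives 2·(5)! = 240 arrangements.
So 720 − 240 = 480 arrangements keep them apart.

480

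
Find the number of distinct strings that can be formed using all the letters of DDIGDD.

The 6 letters of DDIGDD have repeats: D appearing 4 times.
So there are 6! / (4!) = 30 distinguishable arrangements.

30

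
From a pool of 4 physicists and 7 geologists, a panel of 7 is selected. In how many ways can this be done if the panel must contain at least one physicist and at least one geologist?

329

Total 7-person selections from all 11: C(11,7) = 330.
Selections missing a whole group: no physicists → C(7,7) = 1; no geologists → C(4,7) = 0.
Both groups omitted at once is impossible, so 330 − 1 = 329.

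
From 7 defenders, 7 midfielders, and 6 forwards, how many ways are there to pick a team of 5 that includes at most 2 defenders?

Split by how many defenders are chosen (0 through 2).
Sum: C(7,0)·C(13,5) + C(7,1)·C(13,4) + C(7,2)·C(13,3) = 1287 + 5005 + 6006 = 12298.

12298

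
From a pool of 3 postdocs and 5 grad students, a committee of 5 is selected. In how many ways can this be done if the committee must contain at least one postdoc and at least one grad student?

Total 5-person selections from all 8: C(8,5) = 56.
Selections missing a whole group: no postdocs → C(5,5) = 1; no grad students → C(3,5) = 0.
Both groups omitted at once is impossible, so 56 − 1 = 55.

55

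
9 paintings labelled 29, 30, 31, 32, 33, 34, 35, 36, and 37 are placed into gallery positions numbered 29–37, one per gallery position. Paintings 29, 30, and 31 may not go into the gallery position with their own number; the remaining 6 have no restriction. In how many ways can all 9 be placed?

Let Aᵢ (for i ∈ {29, 30, 31}) be the placements that put painting i in its forbidden gallery position. Any j of these fix j positions, leaving (9−j)! ways to fill the rest, and there are C(3,j) ways to pick which j.
By inclusion–exclusion, the number of valid placements is Σ_{j=0}^{3} (−1)^j C(3,j)·(9−j)!.
Computing: 362880 − 120960 + 15120 − 720 = 256320.

256320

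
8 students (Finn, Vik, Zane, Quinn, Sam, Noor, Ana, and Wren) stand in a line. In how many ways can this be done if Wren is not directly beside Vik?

30240

Of the 8! = 40320 arrangements, those with Wren and Vik adjacent number 2 × 7! = 10080 (treat the pair as a block with 2 internal orders).
So 40320 − 10080 = 30240 arrangements keep them apart.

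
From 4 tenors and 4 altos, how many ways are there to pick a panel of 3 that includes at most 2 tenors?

Split by how many tenors are chosen (0 through 2).
Sum: C(4,0)·C(4,3) + C(4,1)·C(4,2) + C(4,2)·C(4,1) = 4 + 24 + 24 = 52.

52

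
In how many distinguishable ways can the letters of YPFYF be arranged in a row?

30

Letter multiplicities in YPFYF: F×2, P×1, Y×2.
So there are 5! / (2!·2!) = 30 distinguishable arrangements.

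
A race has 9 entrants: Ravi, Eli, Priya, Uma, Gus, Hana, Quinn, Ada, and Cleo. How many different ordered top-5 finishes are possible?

This is an ordered selection of 5 from 9: P(9,5).
That gives 9 × 8 × 7 × 6 × 5 = 15120.

15120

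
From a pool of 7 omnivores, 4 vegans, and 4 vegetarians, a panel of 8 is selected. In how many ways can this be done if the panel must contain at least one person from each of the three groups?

6104

Unrestricted: C(15,8) = 6435 ways to pick any 8 of the 15.
Subtract selections that omit an entire group: no omnivores → C(8,8) = 1; no vegans → C(11,8) = 165; no vegetarians → C(11,8) = 165.
Add back selections omitting two groups (i.e. drawn from a single group): C(7,8) + C(4,8) + C(4,8) = 0.
By inclusion–exclusion: 6435 − 331 + 0 = 6104.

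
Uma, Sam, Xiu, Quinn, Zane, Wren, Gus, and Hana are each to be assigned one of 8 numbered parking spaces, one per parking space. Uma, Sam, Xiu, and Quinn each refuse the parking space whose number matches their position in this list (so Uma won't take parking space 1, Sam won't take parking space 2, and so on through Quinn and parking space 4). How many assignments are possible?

Let Aᵢ (for 1 ≤ i ≤ 4) be the placements that put person i in their forbidden parking space. Any j of these fix j positions, leaving (8−j)! ways to fill the rest, and there are C(4,j) ways to pick which j.
By inclusion–exclusion, the number of valid placements is Σ_{j=0}^{4} (−1)^j C(4,j)·(8−j)!.
Computing: 40320 − 20160 + 4320 − 480 + 24 = 24024.

24024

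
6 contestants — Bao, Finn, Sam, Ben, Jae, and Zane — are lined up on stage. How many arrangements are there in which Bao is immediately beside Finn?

Treat {Bao, Finn} as a single unit. There are 5 units to order, and the pair itself can be ordered 2 ways.
So the count is 2·(5)! = 240.

240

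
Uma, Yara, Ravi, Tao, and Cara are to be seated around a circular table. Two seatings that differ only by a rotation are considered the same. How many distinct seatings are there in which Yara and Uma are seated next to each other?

12

Treat {Yara, Uma} as one unit (2 internal orders) and seat the resulting 4 units around the table: (3)! circular arrangements.
So 2 × (3)! = 2 × 6 = 12.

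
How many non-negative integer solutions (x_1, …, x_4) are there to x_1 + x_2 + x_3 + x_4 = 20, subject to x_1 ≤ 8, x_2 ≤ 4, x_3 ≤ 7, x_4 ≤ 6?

55

Without the upper bounds there are C(23,3) = 1771 ways to split 20 among 4 variables.
Subtract solutions that violate a single cap (substitute x_i' = x_i − (cap_i+1)): x_1 ≥ 9 gives C(14,3) = 364; x_2 ≥ 5 gives C(18,3) = 816; x_3 ≥ 8 gives C(15,3) = 455; x_4 ≥ 7 gives C(16,3) = 560. Together 2195.
Add back pairs where two caps are both exceeded: 84 + 20 + 35 + 120 + 165 + 56 = 480.
Subtract triples: 0 + 0 + 0 + 1 = 1.
By inclusion–exclusion the count is 1771 − 2195 + 480 − 1 = 55.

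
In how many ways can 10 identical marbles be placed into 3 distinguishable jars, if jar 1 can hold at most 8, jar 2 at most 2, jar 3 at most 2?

Ignoring the caps, the number of non-negative solutions to x_1+…+x_3 = 10 is C(12,2) = 66.
Subtract solutions that violate a single cap (substitute x_i' = x_i − (cap_i+1)): x_1 ≥ 9 gives C(3,2) = 3; x_2 ≥ 3 gives C(9,2) = 36; x_3 ≥ 3 gives C(9,2) = 36. Together 75.
Add back pairs where two caps are both exceeded: 0 + 0 + 15 = 15.
By inclusion–exclusion the count is 66 − 75 + 15 = 6.

6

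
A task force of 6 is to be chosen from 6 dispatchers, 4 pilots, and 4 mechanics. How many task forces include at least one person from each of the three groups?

Unrestricted: C(14,6) = 3003 ways to pick any 6 of the 14.
Subtract selections that omit an entire group: no dispatchers → C(8,6) = 28; no pilots → C(10,6) = 210; no mechanics → C(10,6) = 210.
Add back selections omitting two groups (i.e. drawn from a single group): C(6,6) + C(4,6) + C(4,6) = 1.
By inclusion–exclusion: 3003 − 448 + 1 = 2556.

2556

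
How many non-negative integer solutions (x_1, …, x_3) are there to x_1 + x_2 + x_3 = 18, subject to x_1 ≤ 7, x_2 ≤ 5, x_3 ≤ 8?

By stars and bars, unrestricted non-negative solutions to x_1+…+x_3 = 18 number C(18+2,2) = 190.
Subtract solutions that violate a single cap (substitute x_i' = x_i − (cap_i+1)): x_1 ≥ 8 gives C(12,2) = 66; x_2 ≥ 6 gives C(14,2) = 91; x_3 ≥ 9 gives C(11,2) = 55. Together 212.
Add back pairs where two caps are both exceeded: 15 + 3 + 10 = 28.
By inclusion–exclusion the count is 190 − 212 + 28 = 6.

6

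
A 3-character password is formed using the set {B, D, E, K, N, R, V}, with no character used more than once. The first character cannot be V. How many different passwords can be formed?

180

The first character has 7−1 = 6 choices (anything except V).
The remaining 2 characters are filled from the other 6 symbols without repetition: 6 × 5 = 30.
Total: 6 × 30 = 180.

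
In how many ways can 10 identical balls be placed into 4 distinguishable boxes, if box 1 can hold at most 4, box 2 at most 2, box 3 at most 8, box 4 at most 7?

106

By stars and bars, unrestricted non-negative solutions to x_1+…+x_4 = 10 number C(10+3,3) = 286.
Subtract solutions that violate a single cap (substitute x_i' = x_i − (cap_i+1)): x_1 ≥ 5 gives C(8,3) = 56; x_2 ≥ 3 gives C(10,3) = 120; x_3 ≥ 9 gives C(4,3) = 4; x_4 ≥ 8 gives C(5,3) = 10. Together 190.
Add back pairs where two caps are both exceeded: 10 + 0 + 0 + 0 + 0 + 0 = 10.
By inclusion–exclusion the count is 286 − 190 + 10 = 106.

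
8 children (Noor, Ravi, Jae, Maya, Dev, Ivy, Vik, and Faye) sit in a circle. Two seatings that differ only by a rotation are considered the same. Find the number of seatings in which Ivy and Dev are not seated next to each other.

3600

Without the restriction there are (7)! = 5040 seatings.
Those with Ivy next to Dev: fuse the pair into one unit and seat 7 units around a circle — 2·(6)! = 1440.
Subtracting, 5040 − 1440 = 3600.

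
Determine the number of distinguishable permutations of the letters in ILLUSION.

10080

Letter multiplicities in ILLUSION: I×2, L×2, N×1, O×1, S×1, U×1.
Dividing 8! = 40320 by 2!·2! = 4 for the repeated letters gives 10080.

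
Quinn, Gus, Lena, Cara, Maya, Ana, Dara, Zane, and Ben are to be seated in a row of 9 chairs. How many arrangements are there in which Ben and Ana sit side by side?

Place the 7 others and the Ben-Ana pair as 8 objects in a line; the pair has 2 internal arrangements.
That gives 2 × 8! = 2 × 40320 = 80640.

80640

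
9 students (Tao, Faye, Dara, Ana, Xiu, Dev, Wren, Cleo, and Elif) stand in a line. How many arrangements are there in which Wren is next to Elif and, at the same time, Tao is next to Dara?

Treat {Wren,Elif} as one block (2 orders) and {Tao,Dara} as another (2 orders).
That leaves 7 units to arrange: 2 × 2 × 7! = 4 × 5040 = 20160.

20160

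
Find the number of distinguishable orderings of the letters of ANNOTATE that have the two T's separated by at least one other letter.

There are 8!/(2!·2!·2!) = 5040 arrangements of ANNOTATE in total.
If the two T's are adjacent, glue them into one block, leaving 7 items to arrange: (7)!/(2!·2!) = 1260 ways.
Hence 5040 − 1260 = 3780.

3780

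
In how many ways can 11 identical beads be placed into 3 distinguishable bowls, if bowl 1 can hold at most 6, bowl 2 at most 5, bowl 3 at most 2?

6

Without the upper bounds there are C(13,2) = 78 ways to split 11 among 3 bowls.
Subtract solutions that violate a single cap (substitute x_i' = x_i − (cap_i+1)): x_1 ≥ 7 gives C(6,2) = 15; x_2 ≥ 6 gives C(7,2) = 21; x_3 ≥ 3 gives C(10,2) = 45. Together 81.
Add back pairs where two caps are both exceeded: 0 + 3 + 6 = 9.
By inclusion–exclusion the count is 78 − 81 + 9 = 6.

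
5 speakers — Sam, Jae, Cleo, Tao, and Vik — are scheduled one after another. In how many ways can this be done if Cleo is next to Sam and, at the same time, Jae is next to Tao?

24

Treat {Cleo,Sam} as one block (2 orders) and {Jae,Tao} as another (2 orders).
That leaves 3 units to arrange: 2 × 2 × 3! = 4 × 6 = 24.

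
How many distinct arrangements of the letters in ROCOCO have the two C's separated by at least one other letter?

40

There are 6!/(3!·2!) = 60 arrangements of ROCOCO in total.
Arrangements with the C's together: treat CC as one letter, giving (5)!/(3!) = 20.
Hence 60 − 20 = 40.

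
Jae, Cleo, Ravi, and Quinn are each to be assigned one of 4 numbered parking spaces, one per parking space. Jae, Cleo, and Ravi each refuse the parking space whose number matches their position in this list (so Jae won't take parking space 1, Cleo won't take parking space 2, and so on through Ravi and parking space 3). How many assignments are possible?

11

Let Aᵢ (for i ∈ {1, 2, 3}) be the placements that put person i in their forbidden parking space. Any j of these fix j positions, leaving (4−j)! ways to fill the rest, and there are C(3,j) ways to pick which j.
By inclusion–exclusion, the number of valid placements is Σ_{j=0}^{3} (−1)^j C(3,j)·(4−j)!.
Computing: 24 − 18 + 6 − 1 = 11.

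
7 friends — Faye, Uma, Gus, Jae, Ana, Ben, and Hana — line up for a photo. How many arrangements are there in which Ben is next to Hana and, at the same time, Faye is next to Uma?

Treat {Ben,Hana} as one block (2 orders) and {Faye,Uma} as another (2 orders).
That leaves 5 units to arrange: 2 × 2 × 5! = 4 × 120 = 480.

480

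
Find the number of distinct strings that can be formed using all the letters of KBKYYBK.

210

The 7 letters of KBKYYBK have repeats: B appearing twice, K appearing 3 times, and Y appearing twice.
Dividing 7! = 5040 by 3!·2!·2! = 24 for the repeated letters gives 210.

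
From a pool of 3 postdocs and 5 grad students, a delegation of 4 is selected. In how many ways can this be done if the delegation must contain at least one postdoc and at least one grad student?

65

Unrestricted: C(8,4) = 70 ways to pick any 4 of the 8.
Subtract selections that omit an entire group: no postdocs → C(5,4) = 5; no grad students → C(3,4) = 0.
Both groups omitted at once is impossible, so 70 − 5 = 65.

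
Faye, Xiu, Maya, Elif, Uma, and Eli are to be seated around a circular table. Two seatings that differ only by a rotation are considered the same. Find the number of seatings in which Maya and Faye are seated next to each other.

Treat {Maya, Faye} as one unit (2 internal orders) and seat the resulting 5 units around the table: (4)! circular arrangements.
So 2 × (4)! = 2 × 24 = 48.

48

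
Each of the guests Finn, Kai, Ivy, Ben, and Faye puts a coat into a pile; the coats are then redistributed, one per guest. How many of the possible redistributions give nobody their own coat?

This is the derangement count D_5: permutations of 5 items with no fixed point.
By inclusion–exclusion this is Σ_{j=0}^{5} (−1)^j C(5,j)·(5−j)!.
Computing: 120 − 120 + 60 − 20 + 5 − 1 = 44.

44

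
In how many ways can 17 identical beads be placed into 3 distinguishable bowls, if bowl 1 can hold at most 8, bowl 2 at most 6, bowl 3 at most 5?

By stars and bars, unrestricted non-negative solutions to x_1+…+x_3 = 17 number C(17+2,2) = 171.
Subtract solutions that violate a single cap (substitute x_i' = x_i − (cap_i+1)): x_1 ≥ 9 gives C(10,2) = 45; x_2 ≥ 7 gives C(12,2) = 66; x_3 ≥ 6 gives C(13,2) = 78. Together 189.
Add back pairs where two caps are both exceeded: 3 + 6 + 15 = 24.
By inclusion–exclusion the count is 171 − 189 + 24 = 6.

6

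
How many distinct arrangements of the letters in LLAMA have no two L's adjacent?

18

Total arrangements of LLAMA: 5!/(2!·2!) = 30.
If the two L's are adjacent, glue them into one block, leaving 4 items to arrange: (4)!/(2!) = 12 ways.
Hence 30 − 12 = 18.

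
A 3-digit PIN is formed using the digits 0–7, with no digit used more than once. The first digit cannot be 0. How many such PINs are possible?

294

The first digit has 8−1 = 7 choices (anything except 0).
The remaining 2 digits are filled from the other 7 symbols without repetition: 7 × 6 = 42.
Total: 7 × 42 = 294.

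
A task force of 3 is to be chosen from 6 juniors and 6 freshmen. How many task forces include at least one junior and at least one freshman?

180

Total 3-person selections from all 12: C(12,3) = 220.
Subtract selections that omit an entire group: no juniors → C(6,3) = 20; no freshmen → C(6,3) = 20.
Both groups omitted at once is impossible, so 220 − 40 = 180.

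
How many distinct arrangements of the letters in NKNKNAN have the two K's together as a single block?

30

Treat the 2 copies of K as a single block. The multiset to arrange is then {KK, A, N, N, N, N}, 6 items in all.
That gives (6)!/(4!) = 30 arrangements.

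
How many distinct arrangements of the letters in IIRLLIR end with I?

90

Fix I in the last position and arrange the remaining 6 letters.
Those 6 letters have I appearing twice, L appearing twice, and R appearing twice, giving (6)!/(2!·2!·2!) = 90.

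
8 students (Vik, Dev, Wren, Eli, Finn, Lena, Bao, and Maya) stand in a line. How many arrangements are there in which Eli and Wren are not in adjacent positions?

30240

Of the 8! = 40320 arrangements, those with Eli and Wren adjacent number 2 × 7! = 10080 (treat the pair as a block with 2 internal orders).
Complementary counting: 40320 − 10080 = 30240.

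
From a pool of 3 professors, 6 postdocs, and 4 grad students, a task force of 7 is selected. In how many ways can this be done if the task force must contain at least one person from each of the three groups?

1559

With no constraint there are C(13,7) = 1716 possible selections.
Selections missing a whole group: no professors → C(10,7) = 120; no postdocs → C(7,7) = 1; no grad students → C(9,7) = 36.
Add back selections omitting two groups (i.e. drawn from a single group): C(3,7) + C(6,7) + C(4,7) = 0.
By inclusion–exclusion: 1716 − 157 + 0 = 1559.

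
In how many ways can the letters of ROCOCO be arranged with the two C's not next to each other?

40

There are 6!/(3!·2!) = 60 arrangements of ROCOCO in total.
Arrangements with the C's together: treat CC as one letter, giving (5)!/(3!) = 20.
Hence 60 − 20 = 40.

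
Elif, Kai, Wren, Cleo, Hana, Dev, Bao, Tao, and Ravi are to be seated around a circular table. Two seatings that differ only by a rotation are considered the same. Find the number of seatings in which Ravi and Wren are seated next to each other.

10080

Glue Ravi and Wren into a block (2 internal orders). Seating 8 units around a circle gives (7)! arrangements.
So 2 × (7)! = 2 × 5040 = 10080.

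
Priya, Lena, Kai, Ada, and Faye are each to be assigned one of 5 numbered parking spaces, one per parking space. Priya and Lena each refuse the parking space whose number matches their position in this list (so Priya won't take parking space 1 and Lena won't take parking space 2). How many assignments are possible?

78

Let Aᵢ (for i ∈ {1, 2}) be the placements that put person i in their forbidden parking space. Any j of these fix j positions, leaving (5−j)! ways to fill the rest, and there are C(2,j) ways to pick which j.
By inclusion–exclusion, the number of valid placements is Σ_{j=0}^{2} (−1)^j C(2,j)·(5−j)!.
Computing: 120 − 48 + 6 = 78.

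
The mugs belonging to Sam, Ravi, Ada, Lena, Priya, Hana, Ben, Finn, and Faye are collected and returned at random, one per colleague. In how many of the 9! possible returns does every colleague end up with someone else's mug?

This is the derangement count D_9: permutations of 9 items with no fixed point.
By inclusion–exclusion this is Σ_{j=0}^{9} (−1)^j C(9,j)·(9−j)!.
Computing: 362880 − 362880 + 181440 − 60480 + 15120 − 3024 + 504 − 72 + 9 − 1 = 133496.

133496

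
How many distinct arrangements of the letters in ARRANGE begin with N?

Fix N in the first position and arrange the remaining 6 letters.
Those 6 letters have A appearing twice and R appearing twice, giving (6)!/(2!·2!) = 180.

180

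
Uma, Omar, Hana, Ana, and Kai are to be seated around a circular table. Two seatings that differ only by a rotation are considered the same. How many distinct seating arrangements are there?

Around a circle, 5 distinct people have 5!/5 = (4)! = 24 rotationally distinct seatings.

24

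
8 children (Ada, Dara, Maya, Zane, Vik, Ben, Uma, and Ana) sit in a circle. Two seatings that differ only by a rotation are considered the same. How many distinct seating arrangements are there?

Fix one person's seat to break rotational symmetry; the remaining 7 people can be arranged in (7)! = 5040 ways.

5040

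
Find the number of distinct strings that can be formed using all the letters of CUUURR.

Letter multiplicities in CUUURR: C×1, R×2, U×3.
The number of distinct arrangements is 6!/(3!·2!) = 720/12 = 60.

60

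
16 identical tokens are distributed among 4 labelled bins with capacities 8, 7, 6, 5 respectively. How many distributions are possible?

217

By stars and bars, unrestricted non-negative solutions to x_1+…+x_4 = 16 number C(16+3,3) = 969.
Subtract solutions that violate a single cap (substitute x_i' = x_i − (cap_i+1)): x_1 ≥ 9 gives C(10,3) = 120; x_2 ≥ 8 gives C(11,3) = 165; x_3 ≥ 7 gives C(12,3) = 220; x_4 ≥ 6 gives C(13,3) = 286. Together 791.
Add back pairs where two caps are both exceeded: 0 + 1 + 4 + 4 + 10 + 20 = 39.
By inclusion–exclusion the count is 969 − 791 + 39 = 217.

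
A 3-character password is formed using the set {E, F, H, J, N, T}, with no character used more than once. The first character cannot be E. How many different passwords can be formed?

The first character has 6−1 = 5 choices (anything except E).
The remaining 2 characters are filled from the other 5 symbols without repetition: 5 × 4 = 20.
Total: 5 × 20 = 100.

100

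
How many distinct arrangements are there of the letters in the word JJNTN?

Letter multiplicities in JJNTN: J×2, N×2, T×1.
The number of distinct arrangements is 5!/(2!·2!) = 120/4 = 30.

30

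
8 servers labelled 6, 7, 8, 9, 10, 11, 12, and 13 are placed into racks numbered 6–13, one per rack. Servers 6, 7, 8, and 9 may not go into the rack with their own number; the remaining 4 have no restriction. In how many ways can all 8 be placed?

24024

Let Aᵢ (for 6 ≤ i ≤ 9) be the placements that put server i in its forbidden rack. Any j of these fix j positions, leaving (8−j)! ways to fill the rest, and there are C(4,j) ways to pick which j.
By inclusion–exclusion, the number of valid placements is Σ_{j=0}^{4} (−1)^j C(4,j)·(8−j)!.
Computing: 40320 − 20160 + 4320 − 480 + 24 = 24024.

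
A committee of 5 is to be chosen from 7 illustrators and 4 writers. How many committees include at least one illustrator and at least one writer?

With no constraint there are C(11,5) = 462 possible selections.
Selections missing a whole group: no illustrators → C(4,5) = 0; no writers → C(7,5) = 21.
Both groups omitted at once is impossible, so 462 − 21 = 441.

441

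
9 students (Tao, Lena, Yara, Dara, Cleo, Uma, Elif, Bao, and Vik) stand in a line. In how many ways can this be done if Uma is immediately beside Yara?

80640

Treat {Uma, Yara} as a single unit. There are 8 units to order, and the pair itself can be ordered 2 ways.
So the count is 2·(8)! = 80640.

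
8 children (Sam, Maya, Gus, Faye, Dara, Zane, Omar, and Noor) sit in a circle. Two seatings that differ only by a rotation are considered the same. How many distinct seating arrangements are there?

5040

Around a circle, 8 distinct people have 8!/8 = (7)! = 5040 rotationally distinct seatings.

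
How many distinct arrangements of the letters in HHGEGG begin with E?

10

Fix E in the first position and arrange the remaining 5 letters.
Those 5 letters have G appearing 3 times and H appearing twice, giving (5)!/(3!·2!) = 10.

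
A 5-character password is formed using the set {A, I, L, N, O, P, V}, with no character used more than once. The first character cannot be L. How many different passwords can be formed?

2160

The first character has 7−1 = 6 choices (anything except L).
The remaining 4 characters are filled from the other 6 symbols without repetition: 6 × 5 × 4 × 3 = 360.
Total: 6 × 360 = 2160.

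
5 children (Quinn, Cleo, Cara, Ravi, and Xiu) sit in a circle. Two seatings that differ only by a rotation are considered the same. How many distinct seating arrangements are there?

24

Seat Quinn anywhere (absorbing the rotational symmetry), then permute the other 4: (4)! = 24.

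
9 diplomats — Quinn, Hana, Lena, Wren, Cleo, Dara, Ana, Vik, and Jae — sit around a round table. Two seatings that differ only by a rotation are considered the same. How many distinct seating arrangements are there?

Around a circle, 9 distinct people have 9!/9 = (8)! = 40320 rotationally distinct seatings.

40320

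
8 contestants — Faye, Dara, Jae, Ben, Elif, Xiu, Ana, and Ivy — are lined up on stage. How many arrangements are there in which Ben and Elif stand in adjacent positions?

Treat {Ben, Elif} as a single unit. There are 7 units to order, and the pair itself can be ordered 2 ways.
So the count is 2·(7)! = 10080.

10080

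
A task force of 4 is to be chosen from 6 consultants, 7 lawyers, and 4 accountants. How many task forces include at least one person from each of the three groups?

Total 4-person selections from all 17: C(17,4) = 2380.
Subtract selections that omit an entire group: no consultants → C(11,4) = 330; no lawyers → C(10,4) = 210; no accountants → C(13,4) = 715.
Add back selections omitting two groups (i.e. drawn from a single group): C(6,4) + C(7,4) + C(4,4) = 51.
By inclusion–exclusion: 2380 − 1255 + 51 = 1176.

1176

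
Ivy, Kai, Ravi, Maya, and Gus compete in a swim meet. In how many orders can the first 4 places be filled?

120

This is an ordered selection of 4 from 5: P(5,4).
That gives 5 × 4 × 3 × 2 = 120.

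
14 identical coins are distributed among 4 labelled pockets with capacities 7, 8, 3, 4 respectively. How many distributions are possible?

By stars and bars, unrestricted non-negative solutions to x_1+…+x_4 = 14 number C(14+3,3) = 680.
Subtract solutions that violate a single cap (substitute x_i' = x_i − (cap_i+1)): x_1 ≥ 8 gives C(9,3) = 84; x_2 ≥ 9 gives C(8,3) = 56; x_3 ≥ 4 gives C(13,3) = 286; x_4 ≥ 5 gives C(12,3) = 220. Together 646.
Add back pairs where two caps are both exceeded: 0 + 10 + 4 + 4 + 1 + 56 = 75.
By inclusion–exclusion the count is 680 − 646 + 75 = 109.

109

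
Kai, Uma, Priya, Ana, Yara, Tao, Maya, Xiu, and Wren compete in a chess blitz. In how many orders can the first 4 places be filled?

This is an ordered selection of 4 from 9: P(9,4).
That gives 9 × 8 × 7 × 6 = 3024.

3024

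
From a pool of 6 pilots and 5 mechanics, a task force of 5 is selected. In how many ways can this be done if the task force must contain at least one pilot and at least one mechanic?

455

Total 5-person selections from all 11: C(11,5) = 462.
Subtract selections that omit an entire group: no pilots → C(5,5) = 1; no mechanics → C(6,5) = 6.
Both groups omitted at once is impossible, so 462 − 7 = 455.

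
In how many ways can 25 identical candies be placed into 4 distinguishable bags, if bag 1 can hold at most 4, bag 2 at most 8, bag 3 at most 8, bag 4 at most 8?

By stars and bars, unrestricted non-negative solutions to x_1+…+x_4 = 25 number C(25+3,3) = 3276.
Subtract solutions that violate a single cap (substitute x_i' = x_i − (cap_i+1)): x_1 ≥ 5 gives C(23,3) = 1771; x_2 ≥ 9 gives C(19,3) = 969; x_3 ≥ 9 gives C(19,3) = 969; x_4 ≥ 9 gives C(19,3) = 969. Together 4678.
Add back pairs where two caps are both exceeded: 364 + 364 + 364 + 120 + 120 + 120 = 1452.
Subtract triples: 10 + 10 + 10 + 0 = 30.
By inclusion–exclusion the count is 3276 − 4678 + 1452 − 30 = 20.

20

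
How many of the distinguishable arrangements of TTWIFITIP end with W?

Fix W in the last position and arrange the remaining 8 letters.
Those 8 letters have I appearing 3 times and T appearing 3 times, giving (8)!/(3!·3!) = 1120.

1120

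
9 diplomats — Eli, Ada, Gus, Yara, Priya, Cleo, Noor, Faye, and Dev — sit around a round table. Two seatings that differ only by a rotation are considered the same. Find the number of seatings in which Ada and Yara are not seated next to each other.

All circular seatings of 9 people number (8)! = 40320.
Seatings with Ada beside Yara: treat them as a block with 2 internal orders, giving 2 × (7)! = 10080.
Subtracting, 40320 − 10080 = 30240.

30240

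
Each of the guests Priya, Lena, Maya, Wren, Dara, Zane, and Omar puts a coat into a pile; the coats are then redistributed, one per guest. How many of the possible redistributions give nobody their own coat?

This is the derangement count D_7: permutations of 7 items with no fixed point.
By inclusion–exclusion this is Σ_{j=0}^{7} (−1)^j C(7,j)·(7−j)!.
Computing: 5040 − 5040 + 2520 − 840 + 210 − 42 + 7 − 1 = 1854.

1854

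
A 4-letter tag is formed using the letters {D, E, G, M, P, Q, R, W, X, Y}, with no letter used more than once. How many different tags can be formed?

Choose and order 4 of the 10 symbols: the first letter has 10 options, the next 9, then 8, 7.
That product is 10 × 9 × 8 × 7 = 5040.

5040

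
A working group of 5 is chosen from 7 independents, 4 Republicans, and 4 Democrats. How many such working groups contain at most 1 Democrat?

1782

Split by how many Democrats are chosen (0 through 1).
Sum: C(4,0)·C(11,5) + C(4,1)·C(11,4) = 462 + 1320 = 1782.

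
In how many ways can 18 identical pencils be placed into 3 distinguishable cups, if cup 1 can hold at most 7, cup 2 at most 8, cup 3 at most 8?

Without the upper bounds there are C(20,2) = 190 ways to split 18 among 3 cups.
Subtract solutions that violate a single cap (substitute x_i' = x_i − (cap_i+1)): x_1 ≥ 8 gives C(12,2) = 66; x_2 ≥ 9 gives C(11,2) = 55; x_3 ≥ 9 gives C(11,2) = 55. Together 176.
Add back pairs where two caps are both exceeded: 3 + 3 + 1 = 7.
By inclusion–exclusion the count is 190 − 176 + 7 = 21.

21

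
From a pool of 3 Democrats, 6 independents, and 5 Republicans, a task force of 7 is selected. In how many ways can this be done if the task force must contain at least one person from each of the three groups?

3058

Unrestricted: C(14,7) = 3432 ways to pick any 7 of the 14.
Selections missing a whole group: no Democrats → C(11,7) = 330; no independents → C(8,7) = 8; no Republicans → C(9,7) = 36.
Add back selections omitting two groups (i.e. drawn from a single group): C(3,7) + C(6,7) + C(5,7) = 0.
By inclusion–exclusion: 3432 − 374 + 0 = 3058.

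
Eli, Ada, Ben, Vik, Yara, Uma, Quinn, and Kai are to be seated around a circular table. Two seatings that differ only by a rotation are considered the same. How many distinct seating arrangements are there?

Seat Eli anywhere (absorbing the rotational symmetry), then permute the other 7: (7)! = 5040.

5040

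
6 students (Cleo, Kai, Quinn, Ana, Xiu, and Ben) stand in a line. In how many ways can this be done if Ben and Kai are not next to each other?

Of the 6! = 720 arrangements, those with Ben and Kai adjacent number 2 × 5! = 240 (treat the pair as a block with 2 internal orders).
Complementary counting: 720 − 240 = 480.

480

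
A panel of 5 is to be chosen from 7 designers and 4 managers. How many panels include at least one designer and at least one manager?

441

Unrestricted: C(11,5) = 462 ways to pick any 5 of the 11.
Selections missing a whole group: no designers → C(4,5) = 0; no managers → C(7,5) = 21.
Both groups omitted at once is impossible, so 462 − 21 = 441.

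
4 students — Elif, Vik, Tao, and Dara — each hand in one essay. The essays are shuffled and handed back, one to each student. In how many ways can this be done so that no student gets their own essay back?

9

This is the derangement count D_4: permutations of 4 items with no fixed point.
By inclusion–exclusion this is Σ_{j=0}^{4} (−1)^j C(4,j)·(4−j)!.
Computing: 24 − 24 + 12 − 4 + 1 = 9.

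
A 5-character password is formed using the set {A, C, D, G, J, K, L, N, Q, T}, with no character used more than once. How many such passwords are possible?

30240

Choose and order 5 of the 10 symbols: the first character has 10 options, the next 9, and so on down to 6.
10 × 9 × 8 × 7 × 6 = 30240.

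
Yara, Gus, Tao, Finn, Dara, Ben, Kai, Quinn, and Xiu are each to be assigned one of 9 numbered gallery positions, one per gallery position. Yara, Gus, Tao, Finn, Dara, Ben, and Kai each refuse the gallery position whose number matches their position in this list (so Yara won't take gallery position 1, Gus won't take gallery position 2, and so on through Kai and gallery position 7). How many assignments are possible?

Let Aᵢ (for 1 ≤ i ≤ 7) be the placements that put person i in their forbidden gallery position. Any j of these fix j positions, leaving (9−j)! ways to fill the rest, and there are C(7,j) ways to pick which j.
By inclusion–exclusion, the number of valid placements is Σ_{j=0}^{7} (−1)^j C(7,j)·(9−j)!.
Computing: 362880 − 282240 + 105840 − 25200 + 4200 − 504 + 42 − 2 = 165016.

165016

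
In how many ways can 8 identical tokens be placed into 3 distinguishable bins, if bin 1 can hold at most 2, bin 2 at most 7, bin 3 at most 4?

14

Without the upper bounds there are C(10,2) = 45 ways to split 8 among 3 bins.
Subtract solutions that violate a single cap (substitute x_i' = x_i − (cap_i+1)): x_1 ≥ 3 gives C(7,2) = 21; x_2 ≥ 8 gives C(2,2) = 1; x_3 ≥ 5 gives C(5,2) = 10. Together 32.
Add back pairs where two caps are both exceeded: 0 + 1 + 0 = 1.
By inclusion–exclusion the count is 45 − 32 + 1 = 14.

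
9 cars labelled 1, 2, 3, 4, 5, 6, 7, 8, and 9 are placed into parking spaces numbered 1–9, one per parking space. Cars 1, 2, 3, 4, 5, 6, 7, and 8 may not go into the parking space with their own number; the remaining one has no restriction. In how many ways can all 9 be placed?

Let Aᵢ (for 1 ≤ i ≤ 8) be the placements that put car i in its forbidden parking space. Any j of these fix j positions, leaving (9−j)! ways to fill the rest, and there are C(8,j) ways to pick which j.
By inclusion–exclusion, the number of valid placements is Σ_{j=0}^{8} (−1)^j C(8,j)·(9−j)!.
Computing: 362880 − 322560 + 141120 − 40320 + 8400 − 1344 + 168 − 16 + 1 = 148329.

148329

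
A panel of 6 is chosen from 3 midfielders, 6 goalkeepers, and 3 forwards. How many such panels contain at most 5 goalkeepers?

923

Split by how many goalkeepers are chosen (0 through 5).
Sum: C(6,0)·C(6,6) + C(6,1)·C(6,5) + C(6,2)·C(6,4) + C(6,3)·C(6,3) + C(6,4)·C(6,2) + C(6,5)·C(6,1) = 1 + 36 + 225 + 400 + 225 + 36 = 923.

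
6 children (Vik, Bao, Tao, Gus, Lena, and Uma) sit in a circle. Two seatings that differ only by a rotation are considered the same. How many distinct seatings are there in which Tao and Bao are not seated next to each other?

72

All circular seatings of 6 people number (5)! = 120.
Seatings with Tao beside Bao: treat them as a block with 2 internal orders, giving 2 × (4)! = 48.
Subtracting, 120 − 48 = 72.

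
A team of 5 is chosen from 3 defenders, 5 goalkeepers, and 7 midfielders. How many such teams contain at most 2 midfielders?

1722

Split by how many midfielders are chosen (0 through 2).
Sum: C(7,0)·C(8,5) + C(7,1)·C(8,4) + C(7,2)·C(8,3) = 56 + 490 + 1176 = 1722.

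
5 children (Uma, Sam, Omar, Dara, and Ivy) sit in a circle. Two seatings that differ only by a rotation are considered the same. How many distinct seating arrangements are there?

Fix one person's seat to break rotational symmetry; the remaining 4 people can be arranged in (4)! = 24 ways.

24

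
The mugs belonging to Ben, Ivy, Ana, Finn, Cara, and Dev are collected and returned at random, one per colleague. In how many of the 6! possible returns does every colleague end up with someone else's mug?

Count assignments avoiding every fixed point. For any j of the 6 colleagues fixed to their own mug, the other 6−j can be arranged in (6−j)! ways.
By inclusion–exclusion this is Σ_{j=0}^{6} (−1)^j C(6,j)·(6−j)!.
Computing: 720 − 720 + 360 − 120 + 30 − 6 + 1 = 265.

265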